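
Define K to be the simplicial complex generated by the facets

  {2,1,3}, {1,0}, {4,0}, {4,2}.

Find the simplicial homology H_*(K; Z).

H_0 = Z,  H_1 = Z,  H_2 = 0.

We work with the vertex ordering 0 < 1 < 2 < 3 < 4. The simplices of K, each written with vertices in increasing order, are:

  0-simplices (5): [0], [1], [2], [3], [4]
  1-simplices (6): [0,1], [0,4], [1,2], [1,3], [2,3], [2,4]
  2-simplices (1): [1,2,3]

giving chain groups C_0 ≅ Z^5, C_1 ≅ Z^6, C_2 ≅ Z^1.

The boundary map ∂_1: C_1 → C_0 is given by ∂[p,q] = [q] − [p].
The resulting 5×6 matrix has rank 4, and its Smith normal form has invariant factors (1,1,1,1).

Boundary ∂_2: C_2 → C_1 maps a triangle to the signed sum of its edges. For instance
  ∂[1,2,3] = [2,3] − [1,3] + [1,2].
As a 6×1 matrix over Z this has rank 1, with invariant factors (1).

Now H_k = ker ∂_k / im ∂_{k+1}, so:

  H_0: rank C_0 − rank ∂_1 = 5 − 4 = 1, and the invariant factors of ∂_1 are all 1, so H_0 = Z.
  H_1: rank ker ∂_1 − rank ∂_2 = (6 − 4) − 1 = 1, and the invariant factors of ∂_2 are all 1, so H_1 = Z.
  H_2: rank ker ∂_2 − rank ∂_3 = (1 − 1) − 0 = 0, and there is no ∂_3, so H_2 = 0.

As a check, the Euler characteristic is 5 − 6 + 1 = 0, which agrees with 1 − 1 + 0 = 0.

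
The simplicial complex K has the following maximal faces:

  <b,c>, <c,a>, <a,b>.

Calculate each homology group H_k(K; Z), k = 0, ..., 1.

Order the vertices as a < b < c. Listing each simplex with vertices in this order, K has dimension 1 with simplices:

  0-simplices (3): a, b, c
  1-simplices (3): ab, ac, bc

giving chain groups C_0 ≅ Z^3, C_1 ≅ Z^3.

∂_1: C_1 → C_0 maps an edge to its endpoints' difference, ∂[p,q] = q − p. For instance
  ∂ac = c − a.
The resulting 3×3 matrix has rank 2, and its Smith normal form has invariant factors (1,1).

Reading off H_k = ker ∂_k / im ∂_{k+1}:

  H_0: rank C_0 − rank ∂_1 = 3 − 2 = 1, and the invariant factors of ∂_1 are all 1, so H_0 ≅ Z.
  H_1: rank ker ∂_1 − rank ∂_2 = (3 − 2) − 0 = 1, and there is no ∂_2, so H_1 ≅ Z.

(K is a triangulation of the circle S^1.)

H_0 ≅ Z,  H_1 ≅ Z.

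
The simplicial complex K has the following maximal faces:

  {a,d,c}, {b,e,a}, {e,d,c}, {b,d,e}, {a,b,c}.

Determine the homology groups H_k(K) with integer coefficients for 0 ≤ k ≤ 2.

H_0 = Z,  H_1 = Z,  H_2 = 0.

K has 5 vertices, 10 edges, 5 triangles.
rank ∂_0 = 0, rank ∂_1 = 4 ⇒ b_0 = 5 − 0 − 4 = 1; all invariant factors of ∂_1 are 1 so no torsion. So H_0 ≅ Z.
rank ∂_1 = 4, rank ∂_2 = 5 ⇒ b_1 = 10 − 4 − 5 = 1; all invariant factors of ∂_2 are 1 so no torsion. So H_1 ≅ Z.
rank ∂_2 = 5, rank ∂_3 = 0 ⇒ b_2 = 5 − 5 − 0 = 0. So H_2 ≅ 0.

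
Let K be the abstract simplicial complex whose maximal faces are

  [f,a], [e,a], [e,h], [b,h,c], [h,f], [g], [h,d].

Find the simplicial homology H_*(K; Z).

H_0 = Z^2,  H_1 = Z,  H_2 = 0.

Take the total order a < b < c < d < e < f < g < h on the vertex set. Then K (dimension 2) consists of the simplices:

  0-simplices (8): a, b, c, d, e, f, g, h
  1-simplices (8): ae, af, bc, bh, ch, dh, eh, fh
  2-simplices (1): bch

giving chain groups C_0 ≅ Z^8, C_1 ≅ Z^8, C_2 ≅ Z^1.

∂_1: C_1 → C_0 maps an edge to its endpoints' difference, ∂[p,q] = q − p.
As a 8×8 matrix over Z this has rank 6, with invariant factors (1,1,1,1,1,1).

The boundary map ∂_2: C_2 → C_1 acts by ∂[p,q,r] = [q,r] − [p,r] + [p,q]. For instance
  ∂bch = ch − bh + bc.
The 8×1 boundary matrix has rank 1 and Smith normal form diag(1).

Computing H_k = (kernel of ∂_k) / (image of ∂_{k+1}):

  H_0: rank C_0 − rank ∂_1 = 8 − 6 = 2, and the invariant factors of ∂_1 are all 1, so H_0 = Z^2.
  H_1: rank ker ∂_1 − rank ∂_2 = (8 − 6) − 1 = 1, and the invariant factors of ∂_2 are all 1, so H_1 = Z.
  H_2: rank ker ∂_2 − rank ∂_3 = (1 − 1) − 0 = 0, and there is no ∂_3, so H_2 = 0.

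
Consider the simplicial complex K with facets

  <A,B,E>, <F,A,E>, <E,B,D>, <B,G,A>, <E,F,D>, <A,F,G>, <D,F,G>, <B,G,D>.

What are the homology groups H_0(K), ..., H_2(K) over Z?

H_0 = Z,  H_1 = 0,  H_2 = Z.

We work with the vertex ordering A < B < D < E < F < G. The simplices of K, each written with vertices in increasing order, are:

  0-simplices (6): A, B, D, E, F, G
  1-simplices (12): AB, AE, AF, AG, BD, BE, BG, DE, DF, DG, EF, FG
  2-simplices (8): ABE, ABG, AEF, AFG, BDE, BDG, DEF, DFG

so the chain groups are C_0 ≅ Z^6, C_1 ≅ Z^12, C_2 ≅ Z^8.

The boundary map ∂_1: C_1 → C_0 maps an edge to its endpoints' difference, ∂[p,q] = q − p.
The resulting 6×12 matrix has rank 5, and its Smith normal form has invariant factors (1,1,1,1,1).

The boundary map ∂_2: C_2 → C_1 sends each 2-simplex [p,q,r] to [q,r] − [p,r] + [p,q]. For instance
  ∂DFG = FG − DG + DF,
  ∂DEF = EF − DF + DE.
As a 12×8 matrix over Z this has rank 7, with invariant factors (1,1,1,1,1,1,1).

Computing H_k = (kernel of ∂_k) / (image of ∂_{k+1}):

  H_0: rank C_0 − rank ∂_1 = 6 − 5 = 1, and the invariant factors of ∂_1 are all 1, so H_0 = Z.
  H_1: rank ker ∂_1 − rank ∂_2 = (12 − 5) − 7 = 0, and the invariant factors of ∂_2 are all 1, so H_1 = 0.
  H_2: rank ker ∂_2 − rank ∂_3 = (8 − 7) − 0 = 1, and there is no ∂_3, so H_2 = Z.

As a check, the Euler characteristic is 6 − 12 + 8 = 2, which agrees with 1 − 0 + 1 = 2.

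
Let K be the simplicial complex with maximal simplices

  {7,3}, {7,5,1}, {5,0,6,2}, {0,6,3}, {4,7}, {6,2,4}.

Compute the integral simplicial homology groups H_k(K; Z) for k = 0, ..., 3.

Fix the vertex order 0 < 1 < 2 < 3 < 4 < 5 < 6 < 7 and write every simplex with vertices in increasing order. Then dim K = 3 and the simplices of K are:

  0-simplices (8): [0], [1], [2], [3], [4], [5], [6], [7]
  1-simplices (15): [0,2], [0,3], [0,5], [0,6], [1,5], [1,7], [2,4], [2,5], [2,6], [3,6], [3,7], [4,6], [4,7], [5,6], [5,7]
  2-simplices (7): [0,2,5], [0,2,6], [0,3,6], [0,5,6], [1,5,7], [2,4,6], [2,5,6]
  3-simplices (1): [0,2,5,6]

Hence C_0 ≅ Z^8, C_1 ≅ Z^15, C_2 ≅ Z^7, C_3 ≅ Z^1.

The boundary map ∂_1: C_1 → C_0 is given by ∂[p,q] = [q] − [p]. For instance
  ∂[0,2] = [2] − [0].
As a 8×15 matrix over Z this has rank 7, with invariant factors (1,1,1,1,1,1,1).

∂_2: C_2 → C_1 sends each 2-simplex [p,q,r] to [q,r] − [p,r] + [p,q]. For instance
  ∂[0,5,6] = [5,6] − [0,6] + [0,5],
  ∂[2,5,6] = [5,6] − [2,6] + [2,5].
The resulting 15×7 matrix has rank 6, and its Smith normal form has invariant factors (1,1,1,1,1,1).

The boundary map ∂_3: C_3 → C_2 sends each 3-simplex σ to the alternating sum Σ_i (−1)^i (σ with its i-th vertex removed). For instance
  ∂[0,2,5,6] = [2,5,6] − [0,5,6] + [0,2,6] − [0,2,5].
The resulting 7×1 matrix has rank 1, and its Smith normal form has invariant factors (1).

Now H_k = ker ∂_k / im ∂_{k+1}, so:

  H_0: rank C_0 − rank ∂_1 = 8 − 7 = 1, and the invariant factors of ∂_1 are all 1, so H_0 = Z.
  H_1: rank ker ∂_1 − rank ∂_2 = (15 − 7) − 6 = 2, and the invariant factors of ∂_2 are all 1, so H_1 = Z^2.
  H_2: rank ker ∂_2 − rank ∂_3 = (7 − 6) − 1 = 0, and the invariant factors of ∂_3 are all 1, so H_2 = 0.
  H_3: rank ker ∂_3 − rank ∂_4 = (1 − 1) − 0 = 0, and there is no ∂_4, so H_3 = 0.

H_0 = Z,  H_1 = Z^2,  H_2 = 0,  H_3 = 0.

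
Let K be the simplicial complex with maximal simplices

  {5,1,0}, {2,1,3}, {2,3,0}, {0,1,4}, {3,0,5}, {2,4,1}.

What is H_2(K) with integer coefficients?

We work with the vertex ordering 0 < 1 < 2 < 3 < 4 < 5. The simplices of K, each written with vertices in increasing order, are:

  0-simplices (6): [0], [1], [2], [3], [4], [5]
  1-simplices (12): [0,1], [0,2], [0,3], [0,4], [0,5], [1,2], [1,3], [1,4], [1,5], [2,3], [2,4], [3,5]
  2-simplices (6): [0,1,4], [0,1,5], [0,2,3], [0,3,5], [1,2,3], [1,2,4]

so the chain groups are C_0 ≅ Z^6, C_1 ≅ Z^12, C_2 ≅ Z^6.

Boundary ∂_1: C_1 → C_0 maps an edge to its endpoints' difference, ∂[p,q] = q − p.
This gives a 6×12 integer matrix of rank 5; reducing to Smith normal form yields diagonal entries (1,1,1,1,1).

The boundary map ∂_2: C_2 → C_1 acts by ∂[p,q,r] = [q,r] − [p,r] + [p,q]. For instance
  ∂[0,1,4] = [1,4] − [0,4] + [0,1],
  ∂[0,3,5] = [3,5] − [0,5] + [0,3].
This gives a 12×6 integer matrix of rank 6; reducing to Smith normal form yields diagonal entries (1,1,1,1,1,1).

From H_k ≅ ker(∂_k) / im(∂_{k+1}) we obtain:

  H_2: rank ker ∂_2 − rank ∂_3 = (6 − 6) − 0 = 0, and there is no ∂_3, so H_2 ≅ 0.

H_2 = 0.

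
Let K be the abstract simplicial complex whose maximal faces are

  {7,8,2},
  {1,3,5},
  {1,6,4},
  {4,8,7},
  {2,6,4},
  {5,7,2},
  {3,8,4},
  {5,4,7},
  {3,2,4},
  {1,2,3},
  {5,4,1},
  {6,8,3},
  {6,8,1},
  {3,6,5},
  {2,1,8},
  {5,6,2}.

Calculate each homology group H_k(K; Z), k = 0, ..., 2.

H_0 ≅ Z,  H_1 ≅ Z^2,  H_2 ≅ Z.

Fix the vertex order 1 < 2 < 3 < 4 < 5 < 6 < 7 < 8 and write every simplex with vertices in increasing order. Then dim K = 2 and the simplices of K are:

  0-simplices (8): [1], [2], [3], [4], [5], [6], [7], [8]
  1-simplices (24): (24 of them)
  2-simplices (16): [1,2,3], [1,2,8], [1,3,5], [1,4,5], [1,4,6], [1,6,8], [2,3,4], [2,4,6], [2,5,6], [2,5,7], [2,7,8], [3,4,8], [3,5,6], [3,6,8], [4,5,7], [4,7,8]

giving chain groups C_0 ≅ Z^8, C_1 ≅ Z^24, C_2 ≅ Z^16.

Boundary ∂_1: C_1 → C_0 is given by ∂[p,q] = [q] − [p].
The 8×24 boundary matrix has rank 7 and Smith normal form diag(1,1,1,1,1,1,1).

Boundary ∂_2: C_2 → C_1 sends each 2-simplex [p,q,r] to [q,r] − [p,r] + [p,q]. For instance
  ∂[2,3,4] = [3,4] − [2,4] + [2,3],
  ∂[2,5,6] = [5,6] − [2,6] + [2,5].
As a 24×16 matrix over Z this has rank 15, with invariant factors (1,1,1,1,1,1,1,1,1,1,1,1,1,1,1).

Now H_k = ker ∂_k / im ∂_{k+1}, so:

  H_0: rank C_0 − rank ∂_1 = 8 − 7 = 1, and the invariant factors of ∂_1 are all 1, so H_0 = Z.
  H_1: rank ker ∂_1 − rank ∂_2 = (24 − 7) − 15 = 2, and the invariant factors of ∂_2 are all 1, so H_1 = Z^2.
  H_2: rank ker ∂_2 − rank ∂_3 = (16 − 15) − 0 = 1, and there is no ∂_3, so H_2 = Z.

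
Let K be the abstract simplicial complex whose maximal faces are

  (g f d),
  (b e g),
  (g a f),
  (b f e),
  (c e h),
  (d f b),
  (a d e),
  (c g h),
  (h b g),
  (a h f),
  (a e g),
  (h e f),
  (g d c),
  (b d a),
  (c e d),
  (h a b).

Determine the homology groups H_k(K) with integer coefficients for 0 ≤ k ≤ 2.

K has 8 vertices, 24 edges, 16 triangles.
rank ∂_0 = 0, rank ∂_1 = 7 ⇒ b_0 = 8 − 0 − 7 = 1; all invariant factors of ∂_1 are 1 so no torsion. So H_0 = Z.
rank ∂_1 = 7, rank ∂_2 = 15 ⇒ b_1 = 24 − 7 − 15 = 2; all invariant factors of ∂_2 are 1 so no torsion. So H_1 = Z^2.
rank ∂_2 = 15, rank ∂_3 = 0 ⇒ b_2 = 16 − 15 − 0 = 1. So H_2 = Z.

H_0 = Z,  H_1 = Z^2,  H_2 = Z.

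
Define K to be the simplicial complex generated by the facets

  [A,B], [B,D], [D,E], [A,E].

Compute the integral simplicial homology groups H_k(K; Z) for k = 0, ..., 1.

H_0 ≅ Z,  H_1 ≅ Z.

Fix the vertex order A < B < D < E and write every simplex with vertices in increasing order. Then dim K = 1 and the simplices of K are:

  0-simplices (4): A, B, D, E
  1-simplices (4): AB, AE, BD, DE

giving chain groups C_0 ≅ Z^4, C_1 ≅ Z^4.

Boundary ∂_1: C_1 → C_0 is given by ∂[p,q] = [q] − [p]. For instance
  ∂DE = E − D.
The 4×4 boundary matrix has rank 3 and Smith normal form diag(1,1,1).

Now H_k = ker ∂_k / im ∂_{k+1}, so:

  H_0: rank C_0 − rank ∂_1 = 4 − 3 = 1, and the invariant factors of ∂_1 are all 1, so H_0 = Z.
  H_1: rank ker ∂_1 − rank ∂_2 = (4 − 3) − 0 = 1, and there is no ∂_2, so H_1 = Z.

(K is a triangulation of the circle S^1.)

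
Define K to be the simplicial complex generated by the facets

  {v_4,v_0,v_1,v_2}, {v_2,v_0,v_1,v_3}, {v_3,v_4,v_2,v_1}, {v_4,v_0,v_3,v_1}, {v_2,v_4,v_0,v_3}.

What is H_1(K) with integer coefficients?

Fix the vertex order v_0 < v_1 < v_2 < v_3 < v_4 and write every simplex with vertices in increasing order. Then dim K = 3 and the simplices of K are:

  0-simplices (5): [v_0], [v_1], [v_2], [v_3], [v_4]
  1-simplices (10): [v_0,v_1], [v_0,v_2], [v_0,v_3], [v_0,v_4], [v_1,v_2], [v_1,v_3], [v_1,v_4], [v_2,v_3], [v_2,v_4], [v_3,v_4]
  2-simplices (10): [v_0,v_1,v_2], [v_0,v_1,v_3], [v_0,v_1,v_4], [v_0,v_2,v_3], [v_0,v_2,v_4], [v_0,v_3,v_4], [v_1,v_2,v_3], [v_1,v_2,v_4], [v_1,v_3,v_4], [v_2,v_3,v_4]
  3-simplices (5): [v_0,v_1,v_2,v_3], [v_0,v_1,v_2,v_4], [v_0,v_1,v_3,v_4], [v_0,v_2,v_3,v_4], [v_1,v_2,v_3,v_4]

giving chain groups C_0 ≅ Z^5, C_1 ≅ Z^10, C_2 ≅ Z^10, C_3 ≅ Z^5.

∂_1: C_1 → C_0 sends each edge [p,q] (with p < q) to q − p. For instance
  ∂[v_2,v_3] = [v_3] − [v_2].
As a 5×10 matrix over Z this has rank 4, with invariant factors (1,1,1,1).

∂_2: C_2 → C_1 acts by ∂[p,q,r] = [q,r] − [p,r] + [p,q]. For instance
  ∂[v_0,v_2,v_4] = [v_2,v_4] − [v_0,v_4] + [v_0,v_2],
  ∂[v_1,v_3,v_4] = [v_3,v_4] − [v_1,v_4] + [v_1,v_3].
The 10×10 boundary matrix has rank 6 and Smith normal form diag(1,1,1,1,1,1).

Boundary ∂_3: C_3 → C_2 sends each 3-simplex σ to the alternating sum Σ_i (−1)^i (σ with its i-th vertex removed). For instance
  ∂[v_1,v_2,v_3,v_4] = [v_2,v_3,v_4] − [v_1,v_3,v_4] + [v_1,v_2,v_4] − [v_1,v_2,v_3],
  ∂[v_0,v_1,v_2,v_3] = [v_1,v_2,v_3] − [v_0,v_2,v_3] + [v_0,v_1,v_3] − [v_0,v_1,v_2].
The 10×5 boundary matrix has rank 4 and Smith normal form diag(1,1,1,1).

Computing H_k = (kernel of ∂_k) / (image of ∂_{k+1}):

  H_1: rank ker ∂_1 − rank ∂_2 = (10 − 4) − 6 = 0, and the invariant factors of ∂_2 are all 1, so H_1 = 0.

(K is a triangulation of the 3-sphere S^3.)

H_1 = 0.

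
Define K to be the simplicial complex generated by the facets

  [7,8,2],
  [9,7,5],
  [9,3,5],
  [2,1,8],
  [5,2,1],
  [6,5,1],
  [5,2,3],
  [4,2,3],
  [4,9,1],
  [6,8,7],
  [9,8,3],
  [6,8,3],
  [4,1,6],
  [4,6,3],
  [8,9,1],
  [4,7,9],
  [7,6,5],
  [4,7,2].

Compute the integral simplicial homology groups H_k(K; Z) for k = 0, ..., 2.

Take the total order 1 < 2 < 3 < 4 < 5 < 6 < 7 < 8 < 9 on the vertex set. Then K (dimension 2) consists of the simplices:

  0-simplices (9): [1], [2], [3], [4], [5], [6], [7], [8], [9]
  1-simplices (27): (27 of them)
  2-simplices (18): [1,2,5], [1,2,8], [1,4,6], [1,4,9], [1,5,6], [1,8,9], [2,3,4], [2,3,5], [2,4,7], [2,7,8], [3,4,6], [3,5,9], [3,6,8], [3,8,9], [4,7,9], [5,6,7], [5,7,9], [6,7,8]

giving chain groups C_0 ≅ Z^9, C_1 ≅ Z^27, C_2 ≅ Z^18.

The boundary map ∂_1: C_1 → C_0 is given by ∂[p,q] = [q] − [p].
As a 9×27 matrix over Z this has rank 8, with invariant factors (1,1,1,1,1,1,1,1).

∂_2: C_2 → C_1 sends each 2-simplex [p,q,r] to [q,r] − [p,r] + [p,q]. For instance
  ∂[3,4,6] = [4,6] − [3,6] + [3,4],
  ∂[6,7,8] = [7,8] − [6,8] + [6,7].
The 27×18 boundary matrix has rank 17 and Smith normal form diag(1,1,1,1,1,1,1,1,1,1,1,1,1,1,1,1,1).

Now H_k = ker ∂_k / im ∂_{k+1}, so:

  H_0: rank C_0 − rank ∂_1 = 9 − 8 = 1, and the invariant factors of ∂_1 are all 1, so H_0 = Z.
  H_1: rank ker ∂_1 − rank ∂_2 = (27 − 8) − 17 = 2, and the invariant factors of ∂_2 are all 1, so H_1 = Z^2.
  H_2: rank ker ∂_2 − rank ∂_3 = (18 − 17) − 0 = 1, and there is no ∂_3, so H_2 = Z.

H_0 = Z,  H_1 = Z^2,  H_2 = Z.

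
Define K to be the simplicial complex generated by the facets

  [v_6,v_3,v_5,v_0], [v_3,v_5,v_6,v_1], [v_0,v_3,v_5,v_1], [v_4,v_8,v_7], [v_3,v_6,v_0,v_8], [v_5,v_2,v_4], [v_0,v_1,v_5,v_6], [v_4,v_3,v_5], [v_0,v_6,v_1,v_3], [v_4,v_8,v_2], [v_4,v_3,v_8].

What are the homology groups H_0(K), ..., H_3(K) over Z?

H_0 ≅ Z,  H_1 = 0,  H_2 = 0,  H_3 ≅ Z.

We work with the vertex ordering v_0 < v_1 < v_2 < v_3 < v_4 < v_5 < v_6 < v_7 < v_8. The simplices of K, each written with vertices in increasing order, are:

  0-simplices (9): [v_0], [v_1], [v_2], [v_3], [v_4], [v_5], [v_6], [v_7], [v_8]
  1-simplices (21): (21 of them)
  2-simplices (18): (18 of them)
  3-simplices (6): [v_0,v_1,v_3,v_5], [v_0,v_1,v_3,v_6], [v_0,v_1,v_5,v_6], [v_0,v_3,v_5,v_6], [v_0,v_3,v_6,v_8], [v_1,v_3,v_5,v_6]

so the chain groups are C_0 ≅ Z^9, C_1 ≅ Z^21, C_2 ≅ Z^18, C_3 ≅ Z^6.

The boundary map ∂_1: C_1 → C_0 maps an edge to its endpoints' difference, ∂[p,q] = q − p.
The 9×21 boundary matrix has rank 8 and Smith normal form diag(1,1,1,1,1,1,1,1).

Boundary ∂_2: C_2 → C_1 acts by ∂[p,q,r] = [q,r] − [p,r] + [p,q]. For instance
  ∂[v_0,v_6,v_8] = [v_6,v_8] − [v_0,v_8] + [v_0,v_6],
  ∂[v_0,v_5,v_6] = [v_5,v_6] − [v_0,v_6] + [v_0,v_5].
This gives a 21×18 integer matrix of rank 13; reducing to Smith normal form yields diagonal entries (1,1,1,1,1,1,1,1,1,1,1,1,1).

Boundary ∂_3: C_3 → C_2 sends each 3-simplex σ to the alternating sum Σ_i (−1)^i (σ with its i-th vertex removed). For instance
  ∂[v_0,v_1,v_3,v_6] = [v_1,v_3,v_6] − [v_0,v_3,v_6] + [v_0,v_1,v_6] − [v_0,v_1,v_3],
  ∂[v_0,v_3,v_6,v_8] = [v_3,v_6,v_8] − [v_0,v_6,v_8] + [v_0,v_3,v_8] − [v_0,v_3,v_6].
This gives a 18×6 integer matrix of rank 5; reducing to Smith normal form yields diagonal entries (1,1,1,1,1).

Computing H_k = (kernel of ∂_k) / (image of ∂_{k+1}):

  H_0: rank C_0 − rank ∂_1 = 9 − 8 = 1, and the invariant factors of ∂_1 are all 1, so H_0 ≅ Z.
  H_1: rank ker ∂_1 − rank ∂_2 = (21 − 8) − 13 = 0, and the invariant factors of ∂_2 are all 1, so H_1 ≅ 0.
  H_2: rank ker ∂_2 − rank ∂_3 = (18 − 13) − 5 = 0, and the invariant factors of ∂_3 are all 1, so H_2 ≅ 0.
  H_3: rank ker ∂_3 − rank ∂_4 = (6 − 5) − 0 = 1, and there is no ∂_4, so H_3 ≅ Z.

As a check, the Euler characteristic is 9 − 21 + 18 − 6 = 0, which agrees with 1 − 0 + 0 − 1 = 0.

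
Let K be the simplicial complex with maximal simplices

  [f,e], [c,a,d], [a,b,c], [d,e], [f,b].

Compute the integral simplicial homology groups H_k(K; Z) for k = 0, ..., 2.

Take the total order a < b < c < d < e < f on the vertex set. Then K (dimension 2) consists of the simplices:

  0-simplices (6): a, b, c, d, e, f
  1-simplices (8): ab, ac, ad, bc, bf, cd, de, ef
  2-simplices (2): abc, acd

Hence C_0 ≅ Z^6, C_1 ≅ Z^8, C_2 ≅ Z^2.

∂_1: C_1 → C_0 is given by ∂[p,q] = [q] − [p].
The 6×8 boundary matrix has rank 5 and Smith normal form diag(1,1,1,1,1).

∂_2: C_2 → C_1 sends each 2-simplex [p,q,r] to [q,r] − [p,r] + [p,q]. For instance
  ∂abc = bc − ac + ab,
  ∂acd = cd − ad + ac.
As a 8×2 matrix over Z this has rank 2, with invariant factors (1,1).

Reading off H_k = ker ∂_k / im ∂_{k+1}:

  H_0: rank C_0 − rank ∂_1 = 6 − 5 = 1, and the invariant factors of ∂_1 are all 1, so H_0 = Z.
  H_1: rank ker ∂_1 − rank ∂_2 = (8 − 5) − 2 = 1, and the invariant factors of ∂_2 are all 1, so H_1 = Z.
  H_2: rank ker ∂_2 − rank ∂_3 = (2 − 2) − 0 = 0, and there is no ∂_3, so H_2 = 0.

H_0 = Z,  H_1 = Z,  H_2 = 0.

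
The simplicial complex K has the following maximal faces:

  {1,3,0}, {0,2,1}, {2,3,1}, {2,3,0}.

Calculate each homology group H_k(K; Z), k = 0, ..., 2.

We work with the vertex ordering 0 < 1 < 2 < 3. The simplices of K, each written with vertices in increasing order, are:

  0-simplices (4): [0], [1], [2], [3]
  1-simplices (6): [0,1], [0,2], [0,3], [1,2], [1,3], [2,3]
  2-simplices (4): [0,1,2], [0,1,3], [0,2,3], [1,2,3]

giving chain groups C_0 ≅ Z^4, C_1 ≅ Z^6, C_2 ≅ Z^4.

The boundary map ∂_1: C_1 → C_0 is given by ∂[p,q] = [q] − [p].
The 4×6 boundary matrix has rank 3 and Smith normal form diag(1,1,1).

∂_2: C_2 → C_1 acts by ∂[p,q,r] = [q,r] − [p,r] + [p,q]. For instance
  ∂[0,1,3] = [1,3] − [0,3] + [0,1],
  ∂[0,1,2] = [1,2] − [0,2] + [0,1].
The resulting 6×4 matrix has rank 3, and its Smith normal form has invariant factors (1,1,1).

Computing H_k = (kernel of ∂_k) / (image of ∂_{k+1}):

  H_0: rank C_0 − rank ∂_1 = 4 − 3 = 1, and the invariant factors of ∂_1 are all 1, so H_0 = Z.
  H_1: rank ker ∂_1 − rank ∂_2 = (6 − 3) − 3 = 0, and the invariant factors of ∂_2 are all 1, so H_1 = 0.
  H_2: rank ker ∂_2 − rank ∂_3 = (4 − 3) − 0 = 1, and there is no ∂_3, so H_2 = Z.

(K is a triangulation of the 2-sphere S^2.)

H_0 = Z,  H_1 = 0,  H_2 = Z.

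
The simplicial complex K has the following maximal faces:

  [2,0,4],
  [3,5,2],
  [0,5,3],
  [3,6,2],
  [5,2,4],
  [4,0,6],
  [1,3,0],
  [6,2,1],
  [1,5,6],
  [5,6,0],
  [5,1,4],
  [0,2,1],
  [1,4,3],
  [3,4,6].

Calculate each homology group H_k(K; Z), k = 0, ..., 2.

H_0 ≅ Z,  H_1 ≅ Z^2,  H_2 ≅ Z.

We work with the vertex ordering 0 < 1 < 2 < 3 < 4 < 5 < 6. The simplices of K, each written with vertices in increasing order, are:

  0-simplices (7): [0], [1], [2], [3], [4], [5], [6]
  1-simplices (21): [0,1], [0,2], [0,3], [0,4], [0,5], [0,6], [1,2], [1,3], [1,4], [1,5], [1,6], [2,3], [2,4], [2,5], [2,6], [3,4], [3,5], [3,6], [4,5], [4,6], [5,6]
  2-simplices (14): [0,1,2], [0,1,3], [0,2,4], [0,3,5], [0,4,6], [0,5,6], [1,2,6], [1,3,4], [1,4,5], [1,5,6], [2,3,5], [2,3,6], [2,4,5], [3,4,6]

so the chain groups are C_0 ≅ Z^7, C_1 ≅ Z^21, C_2 ≅ Z^14.

The boundary map ∂_1: C_1 → C_0 maps an edge to its endpoints' difference, ∂[p,q] = q − p.
As a 7×21 matrix over Z this has rank 6, with invariant factors (1,1,1,1,1,1).

∂_2: C_2 → C_1 maps a triangle to the signed sum of its edges. For instance
  ∂[0,1,2] = [1,2] − [0,2] + [0,1],
  ∂[1,4,5] = [4,5] − [1,5] + [1,4].
The resulting 21×14 matrix has rank 13, and its Smith normal form has invariant factors (1,1,1,1,1,1,1,1,1,1,1,1,1).

Reading off H_k = ker ∂_k / im ∂_{k+1}:

  H_0: rank C_0 − rank ∂_1 = 7 − 6 = 1, and the invariant factors of ∂_1 are all 1, so H_0 = Z.
  H_1: rank ker ∂_1 − rank ∂_2 = (21 − 6) − 13 = 2, and the invariant factors of ∂_2 are all 1, so H_1 = Z^2.
  H_2: rank ker ∂_2 − rank ∂_3 = (14 − 13) − 0 = 1, and there is no ∂_3, so H_2 = Z.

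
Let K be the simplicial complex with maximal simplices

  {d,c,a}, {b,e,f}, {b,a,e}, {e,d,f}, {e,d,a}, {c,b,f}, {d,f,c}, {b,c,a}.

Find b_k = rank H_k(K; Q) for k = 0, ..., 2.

Fix the vertex order a < b < c < d < e < f and write every simplex with vertices in increasing order. Then dim K = 2 and the simplices of K are:

  0-simplices (6): a, b, c, d, e, f
  1-simplices (12): ab, ac, ad, ae, bc, be, bf, cd, cf, de, df, ef
  2-simplices (8): abc, abe, acd, ade, bcf, bef, cdf, def

giving chain groups C_0 ≅ Z^6, C_1 ≅ Z^12, C_2 ≅ Z^8.

The boundary map ∂_1: C_1 → C_0 maps an edge to its endpoints' difference, ∂[p,q] = q − p. For instance
  ∂cd = d − c.
This gives a 6×12 integer matrix of rank 5; reducing to Smith normal form yields diagonal entries (1,1,1,1,1).

The boundary map ∂_2: C_2 → C_1 sends each 2-simplex [p,q,r] to [q,r] − [p,r] + [p,q]. For instance
  ∂cdf = df − cf + cd,
  ∂def = ef − df + de.
This gives a 12×8 integer matrix of rank 7; reducing to Smith normal form yields diagonal entries (1,1,1,1,1,1,1).

Now H_k = ker ∂_k / im ∂_{k+1}, so:

  H_0: rank C_0 − rank ∂_1 = 6 − 5 = 1, and the invariant factors of ∂_1 are all 1, so H_0 ≅ Z.
  H_1: rank ker ∂_1 − rank ∂_2 = (12 − 5) − 7 = 0, and the invariant factors of ∂_2 are all 1, so H_1 ≅ 0.
  H_2: rank ker ∂_2 − rank ∂_3 = (8 − 7) − 0 = 1, and there is no ∂_3, so H_2 ≅ Z.

As a check, the Euler characteristic is 6 − 12 + 8 = 2, which agrees with 1 − 0 + 1 = 2.

Hence the Betti numbers are b_0 = 1, b_1 = 0, b_2 = 1.

b_0 = 1, b_1 = 0, b_2 = 1.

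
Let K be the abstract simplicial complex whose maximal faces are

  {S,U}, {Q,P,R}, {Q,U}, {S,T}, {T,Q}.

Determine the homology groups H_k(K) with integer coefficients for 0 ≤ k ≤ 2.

H_0 = Z,  H_1 = Z,  H_2 = 0.

K has 6 vertices, 7 edges, 1 triangle.
rank ∂_0 = 0, rank ∂_1 = 5 ⇒ b_0 = 6 − 0 − 5 = 1; all invariant factors of ∂_1 are 1 so no torsion. So H_0 = Z.
rank ∂_1 = 5, rank ∂_2 = 1 ⇒ b_1 = 7 − 5 − 1 = 1; all invariant factors of ∂_2 are 1 so no torsion. So H_1 = Z.
rank ∂_2 = 1, rank ∂_3 = 0 ⇒ b_2 = 1 − 1 − 0 = 0. So H_2 = 0.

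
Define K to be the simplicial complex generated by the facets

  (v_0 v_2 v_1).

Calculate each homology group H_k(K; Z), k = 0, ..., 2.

Take the total order v_0 < v_1 < v_2 on the vertex set. Then K (dimension 2) consists of the simplices:

  0-simplices (3): [v_0], [v_1], [v_2]
  1-simplices (3): [v_0,v_1], [v_0,v_2], [v_1,v_2]
  2-simplices (1): [v_0,v_1,v_2]

so the chain groups are C_0 ≅ Z^3, C_1 ≅ Z^3, C_2 ≅ Z^1.

∂_1: C_1 → C_0 maps an edge to its endpoints' difference, ∂[p,q] = q − p. For instance
  ∂[v_0,v_1] = [v_1] − [v_0].
The resulting 3×3 matrix has rank 2, and its Smith normal form has invariant factors (1,1).

Boundary ∂_2: C_2 → C_1 maps a triangle to the signed sum of its edges. For instance
  ∂[v_0,v_1,v_2] = [v_1,v_2] − [v_0,v_2] + [v_0,v_1].
The resulting 3×1 matrix has rank 1, and its Smith normal form has invariant factors (1).

Reading off H_k = ker ∂_k / im ∂_{k+1}:

  H_0: rank C_0 − rank ∂_1 = 3 − 2 = 1, and the invariant factors of ∂_1 are all 1, so H_0 ≅ Z.
  H_1: rank ker ∂_1 − rank ∂_2 = (3 − 2) − 1 = 0, and the invariant factors of ∂_2 are all 1, so H_1 ≅ 0.
  H_2: rank ker ∂_2 − rank ∂_3 = (1 − 1) − 0 = 0, and there is no ∂_3, so H_2 ≅ 0.

As a check, the Euler characteristic is 3 − 3 + 1 = 1, which agrees with 1 − 0 + 0 = 1.
(K is a triangulation of the 2-simplex.)

H_0 ≅ Z,  H_1 = 0,  H_2 = 0.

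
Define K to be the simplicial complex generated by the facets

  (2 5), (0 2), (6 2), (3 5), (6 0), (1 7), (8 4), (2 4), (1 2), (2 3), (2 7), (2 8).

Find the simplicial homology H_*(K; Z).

H_0 = Z,  H_1 = Z^4.

Take the total order 0 < 1 < 2 < 3 < 4 < 5 < 6 < 7 < 8 on the vertex set. Then K (dimension 1) consists of the simplices:

  0-simplices (9): [0], [1], [2], [3], [4], [5], [6], [7], [8]
  1-simplices (12): [0,2], [0,6], [1,2], [1,7], [2,3], [2,4], [2,5], [2,6], [2,7], [2,8], [3,5], [4,8]

giving chain groups C_0 ≅ Z^9, C_1 ≅ Z^12.

∂_1: C_1 → C_0 maps an edge to its endpoints' difference, ∂[p,q] = q − p.
The resulting 9×12 matrix has rank 8, and its Smith normal form has invariant factors (1,1,1,1,1,1,1,1).

Computing H_k = (kernel of ∂_k) / (image of ∂_{k+1}):

  H_0: rank C_0 − rank ∂_1 = 9 − 8 = 1, and the invariant factors of ∂_1 are all 1, so H_0 = Z.
  H_1: rank ker ∂_1 − rank ∂_2 = (12 − 8) − 0 = 4, and there is no ∂_2, so H_1 = Z^4.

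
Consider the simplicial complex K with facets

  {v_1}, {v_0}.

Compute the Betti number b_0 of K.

b_0 = 2.

We work with the vertex ordering v_0 < v_1. The simplices of K, each written with vertices in increasing order, are:

  0-simplices (2): [v_0], [v_1]

so the chain groups are C_0 ≅ Z^2.

Computing H_k = (kernel of ∂_k) / (image of ∂_{k+1}):

  H_0: rank C_0 − rank ∂_1 = 2 − 0 = 2, and there is no ∂_1, so H_0 ≅ Z^2.

Hence the Betti numbers are b_0 = 2.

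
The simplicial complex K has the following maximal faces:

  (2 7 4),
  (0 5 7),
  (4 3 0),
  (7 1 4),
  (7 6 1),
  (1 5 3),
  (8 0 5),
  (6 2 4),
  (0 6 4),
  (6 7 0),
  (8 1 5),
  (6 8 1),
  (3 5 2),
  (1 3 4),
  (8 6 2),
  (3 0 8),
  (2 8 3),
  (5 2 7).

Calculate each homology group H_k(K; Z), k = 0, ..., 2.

H_0 = Z,  H_1 = Z ⊕ Z/2Z,  H_2 = 0.

Take the total order 0 < 1 < 2 < 3 < 4 < 5 < 6 < 7 < 8 on the vertex set. Then K (dimension 2) consists of the simplices:

  0-simplices (9): [0], [1], [2], [3], [4], [5], [6], [7], [8]
  1-simplices (27): (27 of them)
  2-simplices (18): [0,3,4], [0,3,8], [0,4,6], [0,5,7], [0,5,8], [0,6,7], [1,3,4], [1,3,5], [1,4,7], [1,5,8], [1,6,7], [1,6,8], [2,3,5], [2,3,8], [2,4,6], [2,4,7], [2,5,7], [2,6,8]

giving chain groups C_0 ≅ Z^9, C_1 ≅ Z^27, C_2 ≅ Z^18.

Boundary ∂_1: C_1 → C_0 maps an edge to its endpoints' difference, ∂[p,q] = q − p. For instance
  ∂[1,8] = [8] − [1].
The resulting 9×27 matrix has rank 8, and its Smith normal form has invariant factors (1,1,1,1,1,1,1,1).

The boundary map ∂_2: C_2 → C_1 maps a triangle to the signed sum of its edges. For instance
  ∂[1,6,7] = [6,7] − [1,7] + [1,6],
  ∂[1,3,4] = [3,4] − [1,4] + [1,3].
The 27×18 boundary matrix has rank 18 and Smith normal form diag(1,1,1,1,1,1,1,1,1,1,1,1,1,1,1,1,1,2).

Computing H_k = (kernel of ∂_k) / (image of ∂_{k+1}):

  H_0: rank C_0 − rank ∂_1 = 9 − 8 = 1, and the invariant factors of ∂_1 are all 1, so H_0 = Z.
  H_1: rank ker ∂_1 − rank ∂_2 = (27 − 8) − 18 = 1, and ∂_2 has invariant factor 2 > 1, so H_1 = Z ⊕ Z/2Z.
  H_2: rank ker ∂_2 − rank ∂_3 = (18 − 18) − 0 = 0, and there is no ∂_3, so H_2 = 0.

(K is a triangulation of the Klein bottle.)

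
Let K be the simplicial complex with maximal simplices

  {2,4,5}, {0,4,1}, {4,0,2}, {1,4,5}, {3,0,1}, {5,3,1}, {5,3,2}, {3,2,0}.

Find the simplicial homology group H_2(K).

H_2 ≅ Z.

Fix the vertex order 0 < 1 < 2 < 3 < 4 < 5 and write every simplex with vertices in increasing order. Then dim K = 2 and the simplices of K are:

  0-simplices (6): [0], [1], [2], [3], [4], [5]
  1-simplices (12): [0,1], [0,2], [0,3], [0,4], [1,3], [1,4], [1,5], [2,3], [2,4], [2,5], [3,5], [4,5]
  2-simplices (8): [0,1,3], [0,1,4], [0,2,3], [0,2,4], [1,3,5], [1,4,5], [2,3,5], [2,4,5]

Hence C_0 ≅ Z^6, C_1 ≅ Z^12, C_2 ≅ Z^8.

The boundary map ∂_1: C_1 → C_0 is given by ∂[p,q] = [q] − [p]. For instance
  ∂[2,5] = [5] − [2].
The resulting 6×12 matrix has rank 5, and its Smith normal form has invariant factors (1,1,1,1,1).

The boundary map ∂_2: C_2 → C_1 maps a triangle to the signed sum of its edges. For instance
  ∂[0,2,4] = [2,4] − [0,4] + [0,2],
  ∂[0,2,3] = [2,3] − [0,3] + [0,2].
As a 12×8 matrix over Z this has rank 7, with invariant factors (1,1,1,1,1,1,1).

Reading off H_k = ker ∂_k / im ∂_{k+1}:

  H_2: rank ker ∂_2 − rank ∂_3 = (8 − 7) − 0 = 1, and there is no ∂_3, so H_2 = Z.

(K is a triangulation of the 2-sphere S^2.)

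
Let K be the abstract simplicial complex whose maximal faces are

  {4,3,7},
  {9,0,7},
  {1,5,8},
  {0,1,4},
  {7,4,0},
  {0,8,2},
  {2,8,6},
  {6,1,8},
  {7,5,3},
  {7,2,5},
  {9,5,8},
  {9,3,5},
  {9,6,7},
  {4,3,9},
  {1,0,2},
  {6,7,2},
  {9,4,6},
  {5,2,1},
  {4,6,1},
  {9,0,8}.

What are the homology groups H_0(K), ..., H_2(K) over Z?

H_0 ≅ Z,  H_1 ≅ Z ⊕ Z/2,  H_2 = 0.

K has 10 vertices, 30 edges, 20 triangles.
rank ∂_0 = 0, rank ∂_1 = 9 ⇒ b_0 = 10 − 0 − 9 = 1; all invariant factors of ∂_1 are 1 so no torsion. So H_0 ≅ Z.
rank ∂_1 = 9, rank ∂_2 = 20 ⇒ b_1 = 30 − 9 − 20 = 1; ∂_2 has invariant factor(s) [2] giving torsion. So H_1 ≅ Z ⊕ Z/2.
rank ∂_2 = 20, rank ∂_3 = 0 ⇒ b_2 = 20 − 20 − 0 = 0. So H_2 ≅ 0.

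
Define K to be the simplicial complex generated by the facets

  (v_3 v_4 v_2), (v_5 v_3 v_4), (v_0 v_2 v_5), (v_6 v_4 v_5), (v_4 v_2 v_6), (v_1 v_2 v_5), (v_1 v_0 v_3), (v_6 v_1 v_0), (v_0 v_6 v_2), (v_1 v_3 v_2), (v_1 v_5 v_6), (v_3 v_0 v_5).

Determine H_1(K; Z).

K has 7 vertices, 18 edges, 12 triangles.
rank ∂_1 = 6, rank ∂_2 = 12 ⇒ b_1 = 18 − 6 − 12 = 0; ∂_2 has invariant factor(s) [2] giving torsion. So H_1 ≅ Z/2.

H_1 = Z/2.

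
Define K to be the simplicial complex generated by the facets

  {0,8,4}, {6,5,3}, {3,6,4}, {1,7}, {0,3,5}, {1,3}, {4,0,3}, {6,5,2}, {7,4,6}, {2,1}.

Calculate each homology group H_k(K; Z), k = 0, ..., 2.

Fix the vertex order 0 < 1 < 2 < 3 < 4 < 5 < 6 < 7 < 8 and write every simplex with vertices in increasing order. Then dim K = 2 and the simplices of K are:

  0-simplices (9): [0], [1], [2], [3], [4], [5], [6], [7], [8]
  1-simplices (17): [0,3], [0,4], [0,5], [0,8], [1,2], [1,3], [1,7], [2,5], [2,6], [3,4], [3,5], [3,6], [4,6], [4,7], [4,8], [5,6], [6,7]
  2-simplices (7): [0,3,4], [0,3,5], [0,4,8], [2,5,6], [3,4,6], [3,5,6], [4,6,7]

so the chain groups are C_0 ≅ Z^9, C_1 ≅ Z^17, C_2 ≅ Z^7.

Boundary ∂_1: C_1 → C_0 maps an edge to its endpoints' difference, ∂[p,q] = q − p. For instance
  ∂[1,2] = [2] − [1].
As a 9×17 matrix over Z this has rank 8, with invariant factors (1,1,1,1,1,1,1,1).

∂_2: C_2 → C_1 maps a triangle to the signed sum of its edges. For instance
  ∂[2,5,6] = [5,6] − [2,6] + [2,5],
  ∂[0,3,4] = [3,4] − [0,4] + [0,3].
This gives a 17×7 integer matrix of rank 7; reducing to Smith normal form yields diagonal entries (1,1,1,1,1,1,1).

Now H_k = ker ∂_k / im ∂_{k+1}, so:

  H_0: rank C_0 − rank ∂_1 = 9 − 8 = 1, and the invariant factors of ∂_1 are all 1, so H_0 = Z.
  H_1: rank ker ∂_1 − rank ∂_2 = (17 − 8) − 7 = 2, and the invariant factors of ∂_2 are all 1, so H_1 = Z^2.
  H_2: rank ker ∂_2 − rank ∂_3 = (7 − 7) − 0 = 0, and there is no ∂_3, so H_2 = 0.

H_0 = Z,  H_1 = Z^2,  H_2 = 0.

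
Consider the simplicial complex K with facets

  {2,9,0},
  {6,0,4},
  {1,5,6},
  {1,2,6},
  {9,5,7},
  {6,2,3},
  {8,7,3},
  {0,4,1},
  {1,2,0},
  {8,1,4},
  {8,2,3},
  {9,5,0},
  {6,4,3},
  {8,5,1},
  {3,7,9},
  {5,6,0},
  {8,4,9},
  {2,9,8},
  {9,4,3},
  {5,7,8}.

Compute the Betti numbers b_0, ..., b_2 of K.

b_0 = 1, b_1 = 1, b_2 = 0.

Fix the vertex order 0 < 1 < 2 < 3 < 4 < 5 < 6 < 7 < 8 < 9 and write every simplex with vertices in increasing order. Then dim K = 2 and the simplices of K are:

  0-simplices (10): [0], [1], [2], [3], [4], [5], [6], [7], [8], [9]
  1-simplices (30): (30 of them)
  2-simplices (20): (20 of them)

so the chain groups are C_0 ≅ Z^10, C_1 ≅ Z^30, C_2 ≅ Z^20.

Boundary ∂_1: C_1 → C_0 is given by ∂[p,q] = [q] − [p].
The 10×30 boundary matrix has rank 9 and Smith normal form diag(1,1,1,1,1,1,1,1,1).

The boundary map ∂_2: C_2 → C_1 sends each 2-simplex [p,q,r] to [q,r] − [p,r] + [p,q]. For instance
  ∂[1,2,6] = [2,6] − [1,6] + [1,2],
  ∂[3,4,9] = [4,9] − [3,9] + [3,4].
The 30×20 boundary matrix has rank 20 and Smith normal form diag(1,1,1,1,1,1,1,1,1,1,1,1,1,1,1,1,1,1,1,2).

Computing H_k = (kernel of ∂_k) / (image of ∂_{k+1}):

  H_0: rank C_0 − rank ∂_1 = 10 − 9 = 1, and the invariant factors of ∂_1 are all 1, so H_0 ≅ Z.
  H_1: rank ker ∂_1 − rank ∂_2 = (30 − 9) − 20 = 1, and ∂_2 has invariant factor 2 > 1, so H_1 ≅ Z ⊕ Z/2.
  H_2: rank ker ∂_2 − rank ∂_3 = (20 − 20) − 0 = 0, and there is no ∂_3, so H_2 ≅ 0.

Hence the Betti numbers are b_0 = 1, b_1 = 1, b_2 = 0.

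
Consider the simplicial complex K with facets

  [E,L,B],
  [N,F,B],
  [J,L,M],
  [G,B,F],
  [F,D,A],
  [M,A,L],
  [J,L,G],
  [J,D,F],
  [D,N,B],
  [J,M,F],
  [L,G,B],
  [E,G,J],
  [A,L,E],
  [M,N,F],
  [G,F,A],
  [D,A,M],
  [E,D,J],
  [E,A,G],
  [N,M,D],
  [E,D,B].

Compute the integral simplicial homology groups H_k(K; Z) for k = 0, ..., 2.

H_0 = Z,  H_1 = Z ⊕ Z/2,  H_2 = 0.

We work with the vertex ordering A < B < D < E < F < G < J < L < M < N. The simplices of K, each written with vertices in increasing order, are:

  0-simplices (10): A, B, D, E, F, G, J, L, M, N
  1-simplices (30): AD, AE, AF, AG, AL, AM, BD, BE, BF, BG, BL, BN, DE, DF, DJ, DM, DN, EG, EJ, EL, FG, FJ, FM, FN, GJ, GL, JL, JM, LM, MN
  2-simplices (20): ADF, ADM, AEG, AEL, AFG, ALM, BDE, BDN, BEL, BFG, BFN, BGL, DEJ, DFJ, DMN, EGJ, FJM, FMN, GJL, JLM

so the chain groups are C_0 ≅ Z^10, C_1 ≅ Z^30, C_2 ≅ Z^20.

Boundary ∂_1: C_1 → C_0 maps an edge to its endpoints' difference, ∂[p,q] = q − p. For instance
  ∂BF = F − B.
The 10×30 boundary matrix has rank 9 and Smith normal form diag(1,1,1,1,1,1,1,1,1).

∂_2: C_2 → C_1 acts by ∂[p,q,r] = [q,r] − [p,r] + [p,q]. For instance
  ∂ALM = LM − AM + AL,
  ∂DFJ = FJ − DJ + DF.
The resulting 30×20 matrix has rank 20, and its Smith normal form has invariant factors (1,1,1,1,1,1,1,1,1,1,1,1,1,1,1,1,1,1,1,2).

From H_k ≅ ker(∂_k) / im(∂_{k+1}) we obtain:

  H_0: rank C_0 − rank ∂_1 = 10 − 9 = 1, and the invariant factors of ∂_1 are all 1, so H_0 = Z.
  H_1: rank ker ∂_1 − rank ∂_2 = (30 − 9) − 20 = 1, and ∂_2 has invariant factor 2 > 1, so H_1 = Z ⊕ Z/2.
  H_2: rank ker ∂_2 − rank ∂_3 = (20 − 20) − 0 = 0, and there is no ∂_3, so H_2 = 0.

As a check, the Euler characteristic is 10 − 30 + 20 = 0, which agrees with 1 − 1 + 0 = 0.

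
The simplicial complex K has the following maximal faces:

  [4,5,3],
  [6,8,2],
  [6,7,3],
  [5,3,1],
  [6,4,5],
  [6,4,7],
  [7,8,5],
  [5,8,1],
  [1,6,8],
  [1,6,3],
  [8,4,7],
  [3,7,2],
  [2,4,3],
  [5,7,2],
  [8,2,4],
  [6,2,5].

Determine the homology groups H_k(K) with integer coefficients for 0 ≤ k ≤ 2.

K has 8 vertices, 24 edges, 16 triangles.
rank ∂_0 = 0, rank ∂_1 = 7 ⇒ b_0 = 8 − 0 − 7 = 1; all invariant factors of ∂_1 are 1 so no torsion. So H_0 = Z.
rank ∂_1 = 7, rank ∂_2 = 15 ⇒ b_1 = 24 − 7 − 15 = 2; all invariant factors of ∂_2 are 1 so no torsion. So H_1 = Z^2.
rank ∂_2 = 15, rank ∂_3 = 0 ⇒ b_2 = 16 − 15 − 0 = 1. So H_2 = Z.

H_0 = Z,  H_1 = Z^2,  H_2 = Z.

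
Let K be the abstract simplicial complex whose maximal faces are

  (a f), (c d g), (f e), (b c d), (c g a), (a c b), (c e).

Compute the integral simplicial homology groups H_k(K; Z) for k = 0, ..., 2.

H_0 = Z,  H_1 = Z,  H_2 = 0.

Take the total order a < b < c < d < e < f < g on the vertex set. Then K (dimension 2) consists of the simplices:

  0-simplices (7): a, b, c, d, e, f, g
  1-simplices (11): ab, ac, af, ag, bc, bd, cd, ce, cg, dg, ef
  2-simplices (4): abc, acg, bcd, cdg

Hence C_0 ≅ Z^7, C_1 ≅ Z^11, C_2 ≅ Z^4.

∂_1: C_1 → C_0 maps an edge to its endpoints' difference, ∂[p,q] = q − p.
As a 7×11 matrix over Z this has rank 6, with invariant factors (1,1,1,1,1,1).

The boundary map ∂_2: C_2 → C_1 maps a triangle to the signed sum of its edges. For instance
  ∂abc = bc − ac + ab,
  ∂acg = cg − ag + ac.
This gives a 11×4 integer matrix of rank 4; reducing to Smith normal form yields diagonal entries (1,1,1,1).

Computing H_k = (kernel of ∂_k) / (image of ∂_{k+1}):

  H_0: rank C_0 − rank ∂_1 = 7 − 6 = 1, and the invariant factors of ∂_1 are all 1, so H_0 = Z.
  H_1: rank ker ∂_1 − rank ∂_2 = (11 − 6) − 4 = 1, and the invariant factors of ∂_2 are all 1, so H_1 = Z.
  H_2: rank ker ∂_2 − rank ∂_3 = (4 − 4) − 0 = 0, and there is no ∂_3, so H_2 = 0.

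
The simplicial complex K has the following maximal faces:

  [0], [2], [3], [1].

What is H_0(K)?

H_0 ≅ Z^4.

We work with the vertex ordering 0 < 1 < 2 < 3. The simplices of K, each written with vertices in increasing order, are:

  0-simplices (4): [0], [1], [2], [3]

giving chain groups C_0 ≅ Z^4.

From H_k ≅ ker(∂_k) / im(∂_{k+1}) we obtain:

  H_0: rank C_0 − rank ∂_1 = 4 − 0 = 4, and there is no ∂_1, so H_0 ≅ Z^4.

(K is a triangulation of a set of 4 points.)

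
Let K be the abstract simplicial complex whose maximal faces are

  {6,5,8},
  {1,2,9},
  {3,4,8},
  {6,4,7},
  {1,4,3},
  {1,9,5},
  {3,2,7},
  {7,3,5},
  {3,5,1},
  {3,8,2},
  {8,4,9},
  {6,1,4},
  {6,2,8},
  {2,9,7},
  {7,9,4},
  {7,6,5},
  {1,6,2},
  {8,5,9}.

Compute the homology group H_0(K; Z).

We work with the vertex ordering 1 < 2 < 3 < 4 < 5 < 6 < 7 < 8 < 9. The simplices of K, each written with vertices in increasing order, are:

  0-simplices (9): [1], [2], [3], [4], [5], [6], [7], [8], [9]
  1-simplices (27): (27 of them)
  2-simplices (18): [1,2,6], [1,2,9], [1,3,4], [1,3,5], [1,4,6], [1,5,9], [2,3,7], [2,3,8], [2,6,8], [2,7,9], [3,4,8], [3,5,7], [4,6,7], [4,7,9], [4,8,9], [5,6,7], [5,6,8], [5,8,9]

so the chain groups are C_0 ≅ Z^9, C_1 ≅ Z^27, C_2 ≅ Z^18.

Boundary ∂_1: C_1 → C_0 is given by ∂[p,q] = [q] − [p].
As a 9×27 matrix over Z this has rank 8, with invariant factors (1,1,1,1,1,1,1,1).

The boundary map ∂_2: C_2 → C_1 acts by ∂[p,q,r] = [q,r] − [p,r] + [p,q]. For instance
  ∂[4,7,9] = [7,9] − [4,9] + [4,7],
  ∂[2,6,8] = [6,8] − [2,8] + [2,6].
This gives a 27×18 integer matrix of rank 17; reducing to Smith normal form yields diagonal entries (1,1,1,1,1,1,1,1,1,1,1,1,1,1,1,1,1).

Computing H_k = (kernel of ∂_k) / (image of ∂_{k+1}):

  H_0: rank C_0 − rank ∂_1 = 9 − 8 = 1, and the invariant factors of ∂_1 are all 1, so H_0 ≅ Z.

H_0 ≅ Z.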